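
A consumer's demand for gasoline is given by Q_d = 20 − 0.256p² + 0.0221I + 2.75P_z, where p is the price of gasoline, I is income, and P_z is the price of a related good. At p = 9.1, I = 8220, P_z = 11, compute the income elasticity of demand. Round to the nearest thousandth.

0.862

First evaluate Q_d: 20 − 0.256(9.1)² + 0.0221(8220) + 2.75(11) = 20 − 21.1994 + 181.662 + 30.25 = 210.7126.
∂Q_d/∂I = +0.0221, so E_I = 0.0221·(8220/210.7126) ≈ 0.862.
E_I ∈ (0,1): normal good (necessity).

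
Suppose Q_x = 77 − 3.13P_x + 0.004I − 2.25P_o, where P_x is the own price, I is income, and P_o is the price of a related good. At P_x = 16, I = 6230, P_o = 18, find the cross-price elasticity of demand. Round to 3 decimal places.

-3.571

Q_x = 77 − 3.13(16) + 0.004(6230) − 2.25(18) = 77 − 50.08 + 24.92 − 40.5 = 11.34.
∂Q_x/∂P_o = −2.25, so E_xy = -2.25·(18/11.34) ≈ -3.571.
E_xy < 0: the goods are complements.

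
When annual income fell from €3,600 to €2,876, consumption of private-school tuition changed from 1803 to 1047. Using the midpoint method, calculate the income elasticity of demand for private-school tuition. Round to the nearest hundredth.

%ΔQ = (1047 − 1803)/[(1803+1047)/2] = -756/1425 ≈ -0.5305.
%ΔM = (2,876 − 3,600)/[(3,600+2,876)/2] = -724/3238 ≈ -0.2236.
E_I = %ΔQ/%ΔM ≈ 2.37.
E_I > 1: normal good (luxury).

2.37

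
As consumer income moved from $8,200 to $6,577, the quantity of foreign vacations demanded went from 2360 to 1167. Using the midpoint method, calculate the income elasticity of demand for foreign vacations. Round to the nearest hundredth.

3.08

%ΔQ = (1167 − 2360)/[(2360+1167)/2] = -1193/1763.5 ≈ -0.6765.
%ΔI = (6,577 − 8,200)/[(8,200+6,577)/2] = -1623/7388.5 ≈ -0.2197.
E_I = %ΔQ/%ΔI ≈ 3.08.
E_I > 1: normal good (luxury).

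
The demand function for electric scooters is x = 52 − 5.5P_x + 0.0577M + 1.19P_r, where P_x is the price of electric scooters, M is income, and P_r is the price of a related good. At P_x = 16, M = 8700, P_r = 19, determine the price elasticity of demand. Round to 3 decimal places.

At the given point, x = 52 − 5.5(16) + 0.0577(8700) + 1.19(19) = 52 − 88 + 501.99 + 22.61 = 488.6.
∂x/∂P_x = −5.5, so E_p = (−5.5)·(16/488.6) ≈ -0.180.
|E_p| < 1: demand is inelastic.

-0.180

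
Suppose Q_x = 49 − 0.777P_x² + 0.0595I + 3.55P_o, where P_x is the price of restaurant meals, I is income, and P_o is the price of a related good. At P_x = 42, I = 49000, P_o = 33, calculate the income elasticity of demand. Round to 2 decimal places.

Substituting, Q_x = 49 − 0.777(42)² + 0.0595(49000) + 3.55(33) = 49 − 1370.628 + 2915.5 + 117.15 = 1711.022.
∂Q_x/∂I = +0.0595, so E_I = 0.0595·(49000/1711.022) ≈ 1.70.
E_I > 1: normal good (luxury).

1.70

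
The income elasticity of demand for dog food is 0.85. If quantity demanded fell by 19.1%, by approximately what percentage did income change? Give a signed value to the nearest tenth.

%ΔQ ≈ E × %ΔI ⇒ %ΔI = %ΔQ / E = (-19.1%)/(0.85) ≈ -22.5%.

-22.5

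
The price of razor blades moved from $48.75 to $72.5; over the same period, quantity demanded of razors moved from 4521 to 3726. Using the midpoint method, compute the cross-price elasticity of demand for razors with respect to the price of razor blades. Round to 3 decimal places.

%ΔQ_x = (3726 − 4521)/[(4521+3726)/2] = -795/4123.5 ≈ -0.1928.
%ΔP_y = (72.5 − 48.75)/[(48.75+72.5)/2] ≈ 0.3918.
E_xy = -0.1928/0.3918 ≈ -0.492.
E_xy < 0, so razors and razor blades are complements.

-0.492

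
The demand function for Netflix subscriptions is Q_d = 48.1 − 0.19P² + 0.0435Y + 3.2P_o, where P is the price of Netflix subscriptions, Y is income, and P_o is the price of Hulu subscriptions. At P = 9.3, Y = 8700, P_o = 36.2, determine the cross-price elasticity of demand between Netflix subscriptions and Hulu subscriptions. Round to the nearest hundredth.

First evaluate Q_d: 48.1 − 0.19(9.3)² + 0.0435(8700) + 3.2(36.2) = 48.1 − 16.4331 + 378.45 + 115.84 = 525.9569.
∂Q_d/∂P_o = +3.2, so E_xy = 3.2·(36.2/525.9569) ≈ 0.22.
E_xy > 0: the goods are substitutes.

0.22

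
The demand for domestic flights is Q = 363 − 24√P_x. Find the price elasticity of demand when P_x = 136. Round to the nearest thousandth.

At P_x = 136, Q = 83.1143.
dQ/dP_x = −24/(2√P_x) = −24/(2·11.6619).
Point elasticity E = (dQ/dP_x)·(P_x/Q) = -1.029 × 136/83.1143 ≈ -1.684.
|E| > 1, so demand is elastic at this price.

-1.684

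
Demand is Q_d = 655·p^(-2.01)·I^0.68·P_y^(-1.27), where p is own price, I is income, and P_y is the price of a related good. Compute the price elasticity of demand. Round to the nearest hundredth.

-2.01

For a Cobb–Douglas (constant-elasticity) form Q_d = A·p^α·…, the elasticity with respect to p equals the exponent α at every point.
Here the exponent on p is -2.01, so the price elasticity of demand is -2.01.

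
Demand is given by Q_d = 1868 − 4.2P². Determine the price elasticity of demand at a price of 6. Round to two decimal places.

At P = 6, Q_d = 1716.8.
dQ_d/dP = −2·4.2·P = −50.4.
Point elasticity E = (dQ_d/dP)·(P/Q_d) = -50.4 × 6/1716.8 ≈ -0.18.
|E| < 1, so demand is inelastic at this price.

-0.18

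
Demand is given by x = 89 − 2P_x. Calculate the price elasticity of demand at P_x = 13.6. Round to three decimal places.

-0.440

At P_x = 13.6, x = 61.8.
dx/dP_x = −2.
Point elasticity E = (dx/dP_x)·(P_x/x) = -2 × 13.6/61.8 ≈ -0.440.
|E| < 1, so demand is inelastic at this price.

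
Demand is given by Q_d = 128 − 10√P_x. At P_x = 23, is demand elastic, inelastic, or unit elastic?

At P_x = 23, Q_d = 80.0417.
dQ_d/dP_x = −10/(2√P_x) = −10/(2·4.7958).
Point elasticity E = (dQ_d/dP_x)·(P_x/Q_d) = -1.0426 × 23/80.0417 ≈ -0.300.
|E| ≈ 0.300 < 1, so demand is inelastic.

inelastic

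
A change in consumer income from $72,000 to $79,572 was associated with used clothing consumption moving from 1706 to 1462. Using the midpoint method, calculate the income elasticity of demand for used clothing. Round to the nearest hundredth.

%ΔQ = (1462 − 1706)/[(1706+1462)/2] = -244/1584 ≈ -0.1540.
%ΔY = (79,572 − 72,000)/[(72,000+79,572)/2] = 7572/75786 ≈ 0.0999.
E_I = %ΔQ/%ΔY ≈ -1.54.
E_I < 0: inferior good.

-1.54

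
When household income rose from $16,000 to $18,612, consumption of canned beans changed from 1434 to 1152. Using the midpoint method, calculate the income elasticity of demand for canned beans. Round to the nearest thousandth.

-1.445

%ΔQ = (1152 − 1434)/[(1434+1152)/2] = -282/1293 ≈ -0.2181.
%ΔM = (18,612 − 16,000)/[(16,000+18,612)/2] = 2612/17306 ≈ 0.1509.
E_I = %ΔQ/%ΔM ≈ -1.445.
E_I < 0: inferior good.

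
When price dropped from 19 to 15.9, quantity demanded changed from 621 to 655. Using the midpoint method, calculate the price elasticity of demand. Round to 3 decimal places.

%Δq = (655 − 621)/[(621 + 655)/2] = 34/638 ≈ 0.0533.
%ΔP = (15.9 − 19)/[(19 + 15.9)/2] = -3.1/17.45 ≈ -0.1777.
Arc elasticity E = %Δq/%ΔP ≈ 0.0533/-0.1777 ≈ -0.300.
|E| < 1: demand is inelastic over this range.

-0.300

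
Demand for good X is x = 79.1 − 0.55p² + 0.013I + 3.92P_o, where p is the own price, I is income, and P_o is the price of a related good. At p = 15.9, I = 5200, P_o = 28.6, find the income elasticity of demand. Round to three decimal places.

First evaluate x: 79.1 − 0.55(15.9)² + 0.013(5200) + 3.92(28.6) = 79.1 − 139.0455 + 67.6 + 112.112 = 119.7665.
∂x/∂I = +0.013, so E_I = 0.013·(5200/119.7665) ≈ 0.564.
E_I ∈ (0,1): normal good (necessity).

0.564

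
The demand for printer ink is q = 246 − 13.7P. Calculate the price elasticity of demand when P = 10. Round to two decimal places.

At P = 10, q = 109.
dq/dP = −13.7.
Point elasticity E = (dq/dP)·(P/q) = -13.7 × 10/109 ≈ -1.26.
|E| > 1, so demand is elastic at this price.

-1.26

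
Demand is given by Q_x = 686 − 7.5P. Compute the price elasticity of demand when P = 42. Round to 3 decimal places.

-0.849

At P = 42, Q_x = 371.
dQ_x/dP = −7.5.
Point elasticity E = (dQ_x/dP)·(P/Q_x) = -7.5 × 42/371 ≈ -0.849.
|E| < 1, so demand is inelastic at this price.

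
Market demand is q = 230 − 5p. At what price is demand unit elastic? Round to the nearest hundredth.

For linear demand q = a − bp, E = −bp/(a − bp). |E| = 1 ⇒ bp = a − bp ⇒ p = a/(2b).
p = 230/(2·5) = 23.00.

23.00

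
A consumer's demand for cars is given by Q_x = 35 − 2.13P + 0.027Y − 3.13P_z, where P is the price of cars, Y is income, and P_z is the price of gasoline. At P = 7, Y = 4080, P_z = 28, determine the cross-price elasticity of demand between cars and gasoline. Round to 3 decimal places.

-2.057

Substituting, Q_x = 35 − 2.13(7) + 0.027(4080) − 3.13(28) = 35 − 14.91 + 110.16 − 87.64 = 42.61.
∂Q_x/∂P_z = −3.13, so E_xy = -3.13·(28/42.61) ≈ -2.057.
E_xy < 0: the goods are complements.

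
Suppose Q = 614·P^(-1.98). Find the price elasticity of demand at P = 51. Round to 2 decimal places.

-1.98

For a Cobb–Douglas (constant-elasticity) form Q = A·P^α·…, the elasticity with respect to P equals the exponent α at every point.
Here the exponent on P is -1.98, so the price elasticity of demand is -1.98.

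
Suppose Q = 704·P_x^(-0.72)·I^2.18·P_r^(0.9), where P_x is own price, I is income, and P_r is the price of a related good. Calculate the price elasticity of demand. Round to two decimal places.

-0.72

For a Cobb–Douglas (constant-elasticity) form Q = A·P_x^α·…, the elasticity with respect to P_x equals the exponent α at every point.
Here the exponent on P_x is -0.72, so the price elasticity of demand is -0.72.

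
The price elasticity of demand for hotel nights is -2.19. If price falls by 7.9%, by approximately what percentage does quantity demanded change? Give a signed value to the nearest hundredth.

%ΔQ ≈ E × %ΔP = (-2.19) × (-7.9%) ≈ 17.30%.

17.30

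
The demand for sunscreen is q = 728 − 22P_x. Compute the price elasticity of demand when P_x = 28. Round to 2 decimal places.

-5.50

At P_x = 28, q = 112.
dq/dP_x = −22.
Point elasticity E = (dq/dP_x)·(P_x/q) = -22 × 28/112 ≈ -5.50.
|E| > 1, so demand is elastic at this price.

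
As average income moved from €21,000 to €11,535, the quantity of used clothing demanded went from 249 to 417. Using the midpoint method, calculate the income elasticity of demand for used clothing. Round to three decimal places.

%ΔQ = (417 − 249)/[(249+417)/2] = 168/333 ≈ 0.5045.
%ΔI = (11,535 − 21,000)/[(21,000+11,535)/2] = -9465/16267.5 ≈ -0.5818.
E_I = %ΔQ/%ΔI ≈ -0.867.
E_I < 0: inferior good.

-0.867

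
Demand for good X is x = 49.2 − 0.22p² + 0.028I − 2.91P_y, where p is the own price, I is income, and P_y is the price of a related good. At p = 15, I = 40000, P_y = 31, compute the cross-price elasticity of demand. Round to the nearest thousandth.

Evaluating quantity at (p, I, P_y) gives x = 49.2 − 0.22(15)² + 0.028(40000) − 2.91(31) = 49.2 − 49.5 + 1120 − 90.21 = 1029.49.
∂x/∂P_y = −2.91, so E_xy = -2.91·(31/1029.49) ≈ -0.088.
E_xy < 0: the goods are complements.

-0.088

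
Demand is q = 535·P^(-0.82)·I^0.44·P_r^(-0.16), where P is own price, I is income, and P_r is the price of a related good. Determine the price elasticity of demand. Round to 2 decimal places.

-0.82

For a Cobb–Douglas (constant-elasticity) form q = A·P^α·…, the elasticity with respect to P equals the exponent α at every point.
Here the exponent on P is -0.82, so the price elasticity of demand is -0.82.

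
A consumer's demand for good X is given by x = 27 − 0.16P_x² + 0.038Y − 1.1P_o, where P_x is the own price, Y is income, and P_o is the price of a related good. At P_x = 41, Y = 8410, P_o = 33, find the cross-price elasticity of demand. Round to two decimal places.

Substituting, x = 27 − 0.16(41)² + 0.038(8410) − 1.1(33) = 27 − 268.96 + 319.58 − 36.3 = 41.32.
∂x/∂P_o = −1.1, so E_xy = -1.1·(33/41.32) ≈ -0.88.
E_xy < 0: the goods are complements.

-0.88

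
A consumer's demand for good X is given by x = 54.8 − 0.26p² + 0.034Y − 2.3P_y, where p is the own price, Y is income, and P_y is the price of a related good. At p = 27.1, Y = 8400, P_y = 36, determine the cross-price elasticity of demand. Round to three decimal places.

-1.242

Evaluating quantity at (p, Y, P_y) gives x = 54.8 − 0.26(27.1)² + 0.034(8400) − 2.3(36) = 54.8 − 190.9466 + 285.6 − 82.8 = 66.6534.
∂x/∂P_y = −2.3, so E_xy = -2.3·(36/66.6534) ≈ -1.242.
E_xy < 0: the goods are complements.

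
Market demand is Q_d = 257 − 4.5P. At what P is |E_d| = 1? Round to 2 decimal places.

For linear demand Q_d = a − bP, E = −bP/(a − bP). |E| = 1 ⇒ bP = a − bP ⇒ P = a/(2b).
P = 257/(2·4.5) ≈ 28.56.

28.56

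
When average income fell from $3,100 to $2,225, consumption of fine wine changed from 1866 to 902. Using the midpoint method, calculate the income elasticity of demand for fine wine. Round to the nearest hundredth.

2.12

%ΔQ = (902 − 1866)/[(1866+902)/2] = -964/1384 ≈ -0.6965.
%ΔM = (2,225 − 3,100)/[(3,100+2,225)/2] = -875/2662.5 ≈ -0.3286.
E_I = %ΔQ/%ΔM ≈ 2.12.
E_I > 1: normal good (luxury).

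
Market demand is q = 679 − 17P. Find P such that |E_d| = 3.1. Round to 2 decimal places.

Set −bP/(a − bP) = −3.1 ⇒ bP = 3.1(a − bP) ⇒ bP(1+3.1) = 3.1·a.
P = 3.1·679/(17·4.1) ≈ 30.20.

30.20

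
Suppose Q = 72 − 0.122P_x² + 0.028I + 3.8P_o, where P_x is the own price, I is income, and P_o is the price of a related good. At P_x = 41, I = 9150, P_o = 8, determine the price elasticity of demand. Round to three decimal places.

Evaluating quantity at (P_x, I, P_o) gives Q = 72 − 0.122(41)² + 0.028(9150) + 3.8(8) = 72 − 205.082 + 256.2 + 30.4 = 153.518.
∂Q/∂P_x = −2·0.122·P_x = -10.004, so E_p = -10.004·(41/153.518) ≈ -2.672.
|E_p| > 1: demand is elastic.

-2.672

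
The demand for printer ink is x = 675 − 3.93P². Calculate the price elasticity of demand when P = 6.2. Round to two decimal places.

At P = 6.2, x = 523.9308.
dx/dP = −2·3.93·P = −48.732.
Point elasticity E = (dx/dP)·(P/x) = -48.732 × 6.2/523.9308 ≈ -0.58.
|E| < 1, so demand is inelastic at this price.

-0.58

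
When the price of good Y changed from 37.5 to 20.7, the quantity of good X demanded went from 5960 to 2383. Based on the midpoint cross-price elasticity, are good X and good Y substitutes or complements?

substitutes

%ΔQ_x = (2383 − 5960)/[(5960+2383)/2] = -3577/4171.5 ≈ -0.8575.
%ΔP_y = (20.7 − 37.5)/[(37.5+20.7)/2] ≈ -0.5773.
E_xy = -0.8575/-0.5773 ≈ 1.485.
E_xy > 0, so the goods are substitutes.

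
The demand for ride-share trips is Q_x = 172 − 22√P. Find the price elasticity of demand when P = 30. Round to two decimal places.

-1.17

At P = 30, Q_x = 51.501.
dQ_x/dP = −22/(2√P) = −22/(2·5.4772).
Point elasticity E = (dQ_x/dP)·(P/Q_x) = -2.0083 × 30/51.501 ≈ -1.17.
|E| > 1, so demand is elastic at this price.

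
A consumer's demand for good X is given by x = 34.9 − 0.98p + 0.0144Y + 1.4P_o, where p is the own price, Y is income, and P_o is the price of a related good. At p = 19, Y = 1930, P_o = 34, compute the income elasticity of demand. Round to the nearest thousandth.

0.303

x = 34.9 − 0.98(19) + 0.0144(1930) + 1.4(34) = 34.9 − 18.62 + 27.792 + 47.6 = 91.672.
∂x/∂Y = +0.0144, so E_I = 0.0144·(1930/91.672) ≈ 0.303.
E_I ∈ (0,1): normal good (necessity).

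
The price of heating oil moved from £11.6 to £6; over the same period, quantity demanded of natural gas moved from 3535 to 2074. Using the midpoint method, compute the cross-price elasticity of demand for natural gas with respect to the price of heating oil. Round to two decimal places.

%ΔQ_x = (2074 − 3535)/[(3535+2074)/2] = -1461/2804.5 ≈ -0.5209.
%ΔP_y = (6 − 11.6)/[(11.6+6)/2] ≈ -0.6364.
E_xy = -0.5209/-0.6364 ≈ 0.82.
E_xy > 0, so natural gas and heating oil are substitutes.

0.82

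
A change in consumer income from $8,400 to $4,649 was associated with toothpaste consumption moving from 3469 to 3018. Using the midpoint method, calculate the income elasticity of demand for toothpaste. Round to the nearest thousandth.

0.242

%ΔQ = (3018 − 3469)/[(3469+3018)/2] = -451/3243.5 ≈ -0.1390.
%ΔI = (4,649 − 8,400)/[(8,400+4,649)/2] = -3751/6524.5 ≈ -0.5749.
E_I = %ΔQ/%ΔI ≈ 0.242.
E_I ∈ (0,1): normal good (necessity).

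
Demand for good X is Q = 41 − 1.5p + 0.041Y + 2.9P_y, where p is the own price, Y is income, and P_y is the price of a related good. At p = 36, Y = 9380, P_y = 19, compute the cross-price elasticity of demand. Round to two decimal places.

Evaluating quantity at (p, Y, P_y) gives Q = 41 − 1.5(36) + 0.041(9380) + 2.9(19) = 41 − 54 + 384.58 + 55.1 = 426.68.
∂Q/∂P_y = +2.9, so E_xy = 2.9·(19/426.68) ≈ 0.13.
E_xy > 0: the goods are substitutes.

0.13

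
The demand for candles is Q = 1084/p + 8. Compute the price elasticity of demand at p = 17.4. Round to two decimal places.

-0.89

At p = 17.4, Q = 70.2989.
dQ/dp = −1084/p² = −3.5804.
Point elasticity E = (dQ/dp)·(p/Q) = -3.5804 × 17.4/70.2989 ≈ -0.89.
|E| < 1, so demand is inelastic at this price.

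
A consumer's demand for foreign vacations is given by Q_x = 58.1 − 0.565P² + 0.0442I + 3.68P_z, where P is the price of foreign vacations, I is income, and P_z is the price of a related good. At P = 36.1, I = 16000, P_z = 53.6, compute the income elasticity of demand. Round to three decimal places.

3.126

At the given point, Q_x = 58.1 − 0.565(36.1)² + 0.0442(16000) + 3.68(53.6) = 58.1 − 736.3137 + 707.2 + 197.248 = 226.2344.
∂Q_x/∂I = +0.0442, so E_I = 0.0442·(16000/226.2344) ≈ 3.126.
E_I > 1: normal good (luxury).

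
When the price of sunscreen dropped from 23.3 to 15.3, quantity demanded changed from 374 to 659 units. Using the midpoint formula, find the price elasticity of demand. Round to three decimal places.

-1.331

%Δq = (659 − 374)/[(374 + 659)/2] = 285/516.5 ≈ 0.5518.
%Δp = (15.3 − 23.3)/[(23.3 + 15.3)/2] = -8/19.3 ≈ -0.4145.
Arc elasticity E = %Δq/%Δp ≈ 0.5518/-0.4145 ≈ -1.331.
|E| > 1: demand is elastic over this range.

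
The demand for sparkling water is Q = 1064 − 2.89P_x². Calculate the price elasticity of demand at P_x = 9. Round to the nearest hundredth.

-0.56

At P_x = 9, Q = 829.91.
dQ/dP_x = −2·2.89·P_x = −52.02.
Point elasticity E = (dQ/dP_x)·(P_x/Q) = -52.02 × 9/829.91 ≈ -0.56.
|E| < 1, so demand is inelastic at this price.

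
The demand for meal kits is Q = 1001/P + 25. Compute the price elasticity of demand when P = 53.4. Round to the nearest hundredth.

-0.43

At P = 53.4, Q = 43.7453.
dQ/dP = −1001/P² = −0.351.
Point elasticity E = (dQ/dP)·(P/Q) = -0.351 × 53.4/43.7453 ≈ -0.43.
|E| < 1, so demand is inelastic at this price.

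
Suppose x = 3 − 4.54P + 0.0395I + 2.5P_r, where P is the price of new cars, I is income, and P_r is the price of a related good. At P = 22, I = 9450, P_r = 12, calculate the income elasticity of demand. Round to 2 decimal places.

x = 3 − 4.54(22) + 0.0395(9450) + 2.5(12) = 3 − 99.88 + 373.275 + 30 = 306.395.
∂x/∂I = +0.0395, so E_I = 0.0395·(9450/306.395) ≈ 1.22.
E_I > 1: normal good (luxury).

1.22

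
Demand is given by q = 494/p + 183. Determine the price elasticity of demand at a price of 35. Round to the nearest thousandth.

At p = 35, q = 197.1143.
dq/dp = −494/p² = −0.4033.
Point elasticity E = (dq/dp)·(p/q) = -0.4033 × 35/197.1143 ≈ -0.072.
|E| < 1, so demand is inelastic at this price.

-0.072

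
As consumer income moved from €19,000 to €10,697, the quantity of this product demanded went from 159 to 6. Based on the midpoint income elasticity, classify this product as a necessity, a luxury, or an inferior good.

%ΔQ = (6 − 159)/[(159+6)/2] = -153/82.5 ≈ -1.8545.
%ΔY = (10,697 − 19,000)/[(19,000+10,697)/2] = -8303/14848.5 ≈ -0.5592.
E_I = %ΔQ/%ΔY ≈ 3.317.
E_I > 1: normal good (luxury).

luxury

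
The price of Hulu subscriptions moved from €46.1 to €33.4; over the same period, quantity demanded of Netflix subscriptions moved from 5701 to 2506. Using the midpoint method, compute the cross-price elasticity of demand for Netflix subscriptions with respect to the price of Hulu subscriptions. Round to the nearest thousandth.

%ΔQ_x = (2506 − 5701)/[(5701+2506)/2] = -3195/4103.5 ≈ -0.7786.
%ΔP_y = (33.4 − 46.1)/[(46.1+33.4)/2] ≈ -0.3195.
E_xy = -0.7786/-0.3195 ≈ 2.437.
E_xy > 0, so Netflix subscriptions and Hulu subscriptions are substitutes.

2.437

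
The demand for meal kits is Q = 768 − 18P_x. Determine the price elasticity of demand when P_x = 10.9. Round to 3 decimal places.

At P_x = 10.9, Q = 571.8.
dQ/dP_x = −18.
Point elasticity E = (dQ/dP_x)·(P_x/Q) = -18 × 10.9/571.8 ≈ -0.343.
|E| < 1, so demand is inelastic at this price.

-0.343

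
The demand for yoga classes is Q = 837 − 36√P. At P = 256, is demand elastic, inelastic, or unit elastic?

At P = 256, Q = 261.
dQ/dP = −36/(2√P) = −36/(2·16).
Point elasticity E = (dQ/dP)·(P/Q) = -1.125 × 256/261 ≈ -1.103.
|E| ≈ 1.103 > 1, so demand is elastic.

elastic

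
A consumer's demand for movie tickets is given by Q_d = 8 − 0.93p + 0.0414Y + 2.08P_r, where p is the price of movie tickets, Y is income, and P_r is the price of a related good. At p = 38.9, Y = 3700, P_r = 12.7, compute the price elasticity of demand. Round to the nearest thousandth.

-0.239

Evaluating quantity at (p, Y, P_r) gives Q_d = 8 − 0.93(38.9) + 0.0414(3700) + 2.08(12.7) = 8 − 36.177 + 153.18 + 26.416 = 151.419.
∂Q_d/∂p = −0.93, so E_p = (−0.93)·(38.9/151.419) ≈ -0.239.
|E_p| < 1: demand is inelastic.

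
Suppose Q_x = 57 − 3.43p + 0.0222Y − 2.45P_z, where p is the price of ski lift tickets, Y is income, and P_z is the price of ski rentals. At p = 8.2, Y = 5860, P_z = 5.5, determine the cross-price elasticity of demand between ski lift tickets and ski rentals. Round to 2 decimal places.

-0.09

Substituting, Q_x = 57 − 3.43(8.2) + 0.0222(5860) − 2.45(5.5) = 57 − 28.126 + 130.092 − 13.475 = 145.491.
∂Q_x/∂P_z = −2.45, so E_xy = -2.45·(5.5/145.491) ≈ -0.09.
E_xy < 0: the goods are complements.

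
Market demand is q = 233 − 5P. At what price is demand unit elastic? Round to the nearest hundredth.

23.30

For linear demand q = a − bP, E = −bP/(a − bP). |E| = 1 ⇒ bP = a − bP ⇒ P = a/(2b).
P = 233/(2·5) = 23.30.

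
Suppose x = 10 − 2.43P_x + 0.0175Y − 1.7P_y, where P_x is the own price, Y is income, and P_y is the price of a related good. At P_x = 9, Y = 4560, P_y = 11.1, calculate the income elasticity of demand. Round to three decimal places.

1.627

x = 10 − 2.43(9) + 0.0175(4560) − 1.7(11.1) = 10 − 21.87 + 79.8 − 18.87 = 49.06.
∂x/∂Y = +0.0175, so E_I = 0.0175·(4560/49.06) ≈ 1.627.
E_I > 1: normal good (luxury).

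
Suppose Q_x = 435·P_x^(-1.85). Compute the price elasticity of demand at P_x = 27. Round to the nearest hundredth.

For a Cobb–Douglas (constant-elasticity) form Q_x = A·P_x^α·…, the elasticity with respect to P_x equals the exponent α at every point.
Here the exponent on P_x is -1.85, so the price elasticity of demand is -1.85.

-1.85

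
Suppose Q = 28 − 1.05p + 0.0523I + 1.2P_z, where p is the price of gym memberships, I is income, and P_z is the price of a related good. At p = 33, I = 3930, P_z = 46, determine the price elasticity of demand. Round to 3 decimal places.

Evaluating quantity at (p, I, P_z) gives Q = 28 − 1.05(33) + 0.0523(3930) + 1.2(46) = 28 − 34.65 + 205.539 + 55.2 = 254.089.
∂Q/∂p = −1.05, so E_p = (−1.05)·(33/254.089) ≈ -0.136.
|E_p| < 1: demand is inelastic.

-0.136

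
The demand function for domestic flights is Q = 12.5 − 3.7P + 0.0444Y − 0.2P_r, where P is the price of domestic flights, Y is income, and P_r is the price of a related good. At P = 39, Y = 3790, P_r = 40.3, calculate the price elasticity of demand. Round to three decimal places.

Q = 12.5 − 3.7(39) + 0.0444(3790) − 0.2(40.3) = 12.5 − 144.3 + 168.276 − 8.06 = 28.416.
∂Q/∂P = −3.7, so E_p = (−3.7)·(39/28.416) ≈ -5.078.
|E_p| > 1: demand is elastic.

-5.078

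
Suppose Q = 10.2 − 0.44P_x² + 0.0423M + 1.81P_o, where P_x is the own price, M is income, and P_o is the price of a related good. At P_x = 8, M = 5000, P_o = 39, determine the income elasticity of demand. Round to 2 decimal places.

0.80

Evaluating quantity at (P_x, M, P_o) gives Q = 10.2 − 0.44(8)² + 0.0423(5000) + 1.81(39) = 10.2 − 28.16 + 211.5 + 70.59 = 264.13.
∂Q/∂M = +0.0423, so E_I = 0.0423·(5000/264.13) ≈ 0.80.
E_I ∈ (0,1): normal good (necessity).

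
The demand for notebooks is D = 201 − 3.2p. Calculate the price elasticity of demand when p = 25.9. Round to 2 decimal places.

At p = 25.9, D = 118.12.
dD/dp = −3.2.
Point elasticity E = (dD/dp)·(p/D) = -3.2 × 25.9/118.12 ≈ -0.70.
|E| < 1, so demand is inelastic at this price.

-0.70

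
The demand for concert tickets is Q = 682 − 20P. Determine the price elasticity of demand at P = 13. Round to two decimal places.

At P = 13, Q = 422.
dQ/dP = −20.
Point elasticity E = (dQ/dP)·(P/Q) = -20 × 13/422 ≈ -0.62.
|E| < 1, so demand is inelastic at this price.

-0.62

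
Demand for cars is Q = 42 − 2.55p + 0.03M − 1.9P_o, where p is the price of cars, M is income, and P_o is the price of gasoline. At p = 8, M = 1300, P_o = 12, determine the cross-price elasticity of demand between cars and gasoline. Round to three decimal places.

Q = 42 − 2.55(8) + 0.03(1300) − 1.9(12) = 42 − 20.4 + 39 − 22.8 = 37.8.
∂Q/∂P_o = −1.9, so E_xy = -1.9·(12/37.8) ≈ -0.603.
E_xy < 0: the goods are complements.

-0.603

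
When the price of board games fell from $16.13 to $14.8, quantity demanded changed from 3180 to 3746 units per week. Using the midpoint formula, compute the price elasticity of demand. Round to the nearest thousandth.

%ΔQ = (3746 − 3180)/[(3180 + 3746)/2] = 566/3463 ≈ 0.1634.
%ΔP = (14.8 − 16.13)/[(16.13 + 14.8)/2] = -1.33/15.465 ≈ -0.0860.
Arc elasticity E = %ΔQ/%ΔP ≈ 0.1634/-0.0860 ≈ -1.900.
|E| > 1: demand is elastic over this range.

-1.900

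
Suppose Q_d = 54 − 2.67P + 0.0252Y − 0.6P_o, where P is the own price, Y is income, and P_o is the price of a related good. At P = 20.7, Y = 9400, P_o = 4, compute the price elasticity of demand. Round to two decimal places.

At the given point, Q_d = 54 − 2.67(20.7) + 0.0252(9400) − 0.6(4) = 54 − 55.269 + 236.88 − 2.4 = 233.211.
∂Q_d/∂P = −2.67, so E_p = (−2.67)·(20.7/233.211) ≈ -0.24.
|E_p| < 1: demand is inelastic.

-0.24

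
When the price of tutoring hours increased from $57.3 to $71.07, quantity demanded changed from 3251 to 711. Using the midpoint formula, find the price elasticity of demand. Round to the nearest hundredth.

-5.98

%Δq = (711 − 3251)/[(3251 + 711)/2] = -2540/1981 ≈ -1.2822.
%ΔP = (71.07 − 57.3)/[(57.3 + 71.07)/2] = 13.77/64.185 ≈ 0.2145.
Arc elasticity E = %Δq/%ΔP ≈ -1.2822/0.2145 ≈ -5.98.
|E| > 1: demand is elastic over this range.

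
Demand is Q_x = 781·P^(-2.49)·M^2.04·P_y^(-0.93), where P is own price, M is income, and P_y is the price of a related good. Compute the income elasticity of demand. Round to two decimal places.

2.04

For a Cobb–Douglas (constant-elasticity) form Q_x = A·M^α·…, the elasticity with respect to M equals the exponent α at every point.
Here the exponent on M is 2.04, so the income elasticity of demand is 2.04.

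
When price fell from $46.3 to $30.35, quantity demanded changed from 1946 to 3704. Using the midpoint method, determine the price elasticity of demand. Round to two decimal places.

%Δq = (3704 − 1946)/[(1946 + 3704)/2] = 1758/2825 ≈ 0.6223.
%Δp = (30.35 − 46.3)/[(46.3 + 30.35)/2] = -15.95/38.325 ≈ -0.4162.
Arc elasticity E = %Δq/%Δp ≈ 0.6223/-0.4162 ≈ -1.50.
|E| > 1: demand is elastic over this range.

-1.50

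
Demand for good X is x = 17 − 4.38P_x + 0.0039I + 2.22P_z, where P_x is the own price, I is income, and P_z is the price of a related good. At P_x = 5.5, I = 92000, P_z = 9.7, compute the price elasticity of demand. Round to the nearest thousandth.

First evaluate x: 17 − 4.38(5.5) + 0.0039(92000) + 2.22(9.7) = 17 − 24.09 + 358.8 + 21.534 = 373.244.
∂x/∂P_x = −4.38, so E_p = (−4.38)·(5.5/373.244) ≈ -0.065.
|E_p| < 1: demand is inelastic.

-0.065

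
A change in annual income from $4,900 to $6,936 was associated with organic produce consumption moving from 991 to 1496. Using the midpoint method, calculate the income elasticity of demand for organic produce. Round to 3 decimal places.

1.180

%ΔQ = (1496 − 991)/[(991+1496)/2] = 505/1243.5 ≈ 0.4061.
%ΔY = (6,936 − 4,900)/[(4,900+6,936)/2] = 2036/5918 ≈ 0.3440.
E_I = %ΔQ/%ΔY ≈ 1.180.
E_I > 1: normal good (luxury).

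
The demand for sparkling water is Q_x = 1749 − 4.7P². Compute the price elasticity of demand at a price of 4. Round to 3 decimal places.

-0.090

At P = 4, Q_x = 1673.8.
dQ_x/dP = −2·4.7·P = −37.6.
Point elasticity E = (dQ_x/dP)·(P/Q_x) = -37.6 × 4/1673.8 ≈ -0.090.
|E| < 1, so demand is inelastic at this price.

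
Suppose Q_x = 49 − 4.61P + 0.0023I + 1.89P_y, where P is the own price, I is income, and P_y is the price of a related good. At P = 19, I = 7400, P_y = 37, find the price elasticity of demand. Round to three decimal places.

First evaluate Q_x: 49 − 4.61(19) + 0.0023(7400) + 1.89(37) = 49 − 87.59 + 17.02 + 69.93 = 48.36.
∂Q_x/∂P = −4.61, so E_p = (−4.61)·(19/48.36) ≈ -1.811.
|E_p| > 1: demand is elastic.

-1.811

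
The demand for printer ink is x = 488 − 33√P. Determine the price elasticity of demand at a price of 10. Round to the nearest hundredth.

-0.14

At P = 10, x = 383.6448.
dx/dP = −33/(2√P) = −33/(2·3.1623).
Point elasticity E = (dx/dP)·(P/x) = -5.2178 × 10/383.6448 ≈ -0.14.
|E| < 1, so demand is inelastic at this price.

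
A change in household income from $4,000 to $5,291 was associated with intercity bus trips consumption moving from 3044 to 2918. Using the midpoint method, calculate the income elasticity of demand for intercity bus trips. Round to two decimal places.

-0.15

%ΔQ = (2918 − 3044)/[(3044+2918)/2] = -126/2981 ≈ -0.0423.
%ΔI = (5,291 − 4,000)/[(4,000+5,291)/2] = 1291/4645.5 ≈ 0.2779.
E_I = %ΔQ/%ΔI ≈ -0.15.
E_I < 0: inferior good.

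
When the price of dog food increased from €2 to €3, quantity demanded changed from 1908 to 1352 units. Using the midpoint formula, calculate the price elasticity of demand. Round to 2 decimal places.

%Δq = (1352 − 1908)/[(1908 + 1352)/2] = -556/1630 ≈ -0.3411.
%Δp = (3 − 2)/[(2 + 3)/2] = 1/2.5 ≈ 0.4000.
Arc elasticity E = %Δq/%Δp ≈ -0.3411/0.4000 ≈ -0.85.
|E| < 1: demand is inelastic over this range.

-0.85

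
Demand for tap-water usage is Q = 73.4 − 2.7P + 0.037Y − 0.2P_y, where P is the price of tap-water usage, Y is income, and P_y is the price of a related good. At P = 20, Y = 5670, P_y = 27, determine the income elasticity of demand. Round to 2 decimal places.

Substituting, Q = 73.4 − 2.7(20) + 0.037(5670) − 0.2(27) = 73.4 − 54 + 209.79 − 5.4 = 223.79.
∂Q/∂Y = +0.037, so E_I = 0.037·(5670/223.79) ≈ 0.94.
E_I ∈ (0,1): normal good (necessity).

0.94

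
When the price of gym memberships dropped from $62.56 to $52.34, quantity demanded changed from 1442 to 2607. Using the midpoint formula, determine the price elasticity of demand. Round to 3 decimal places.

-3.235

%ΔQ = (2607 − 1442)/[(1442 + 2607)/2] = 1165/2024.5 ≈ 0.5755.
%ΔP = (52.34 − 62.56)/[(62.56 + 52.34)/2] = -10.22/57.45 ≈ -0.1779.
Arc elasticity E = %ΔQ/%ΔP ≈ 0.5755/-0.1779 ≈ -3.235.
|E| > 1: demand is elastic over this range.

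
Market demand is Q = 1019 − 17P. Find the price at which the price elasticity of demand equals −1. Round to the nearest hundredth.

29.97

For linear demand Q = a − bP, E = −bP/(a − bP). |E| = 1 ⇒ bP = a − bP ⇒ P = a/(2b).
P = 1019/(2·17) ≈ 29.97.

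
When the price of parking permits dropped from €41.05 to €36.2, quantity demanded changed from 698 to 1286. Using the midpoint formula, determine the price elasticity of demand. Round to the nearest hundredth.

-4.72

%ΔQ = (1286 − 698)/[(698 + 1286)/2] = 588/992 ≈ 0.5927.
%ΔP = (36.2 − 41.05)/[(41.05 + 36.2)/2] = -4.85/38.625 ≈ -0.1256.
Arc elasticity E = %ΔQ/%ΔP ≈ 0.5927/-0.1256 ≈ -4.72.
|E| > 1: demand is elastic over this range.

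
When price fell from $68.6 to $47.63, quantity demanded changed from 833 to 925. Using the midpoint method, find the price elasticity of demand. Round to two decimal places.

%Δq = (925 − 833)/[(833 + 925)/2] = 92/879 ≈ 0.1047.
%ΔP = (47.63 − 68.6)/[(68.6 + 47.63)/2] = -20.97/58.115 ≈ -0.3608.
Arc elasticity E = %Δq/%ΔP ≈ 0.1047/-0.3608 ≈ -0.29.
|E| < 1: demand is inelastic over this range.

-0.29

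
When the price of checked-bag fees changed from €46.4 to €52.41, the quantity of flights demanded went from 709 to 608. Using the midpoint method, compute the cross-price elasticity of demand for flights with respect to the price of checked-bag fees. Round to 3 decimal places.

%ΔQ_x = (608 − 709)/[(709+608)/2] = -101/658.5 ≈ -0.1534.
%ΔP_y = (52.41 − 46.4)/[(46.4+52.41)/2] ≈ 0.1216.
E_xy = -0.1534/0.1216 ≈ -1.261.
E_xy < 0, so flights and checked-bag fees are complements.

-1.261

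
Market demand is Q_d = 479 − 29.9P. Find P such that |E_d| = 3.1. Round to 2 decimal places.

Set −bP/(a − bP) = −3.1 ⇒ bP = 3.1(a − bP) ⇒ bP(1+3.1) = 3.1·a.
P = 3.1·479/(29.9·4.1) ≈ 12.11.

12.11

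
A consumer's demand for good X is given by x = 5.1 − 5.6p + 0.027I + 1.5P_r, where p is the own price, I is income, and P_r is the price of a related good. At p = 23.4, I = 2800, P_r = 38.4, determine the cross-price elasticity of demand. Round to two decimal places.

7.93

At the given point, x = 5.1 − 5.6(23.4) + 0.027(2800) + 1.5(38.4) = 5.1 − 131.04 + 75.6 + 57.6 = 7.26.
∂x/∂P_r = +1.5, so E_xy = 1.5·(38.4/7.26) ≈ 7.93.
E_xy > 0: the goods are substitutes.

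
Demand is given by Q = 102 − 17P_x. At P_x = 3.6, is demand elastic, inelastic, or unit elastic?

At P_x = 3.6, Q = 40.8.
dQ/dP_x = −17.
Point elasticity E = (dQ/dP_x)·(P_x/Q) = -17 × 3.6/40.8 ≈ -1.500.
|E| ≈ 1.500 > 1, so demand is elastic.

elastic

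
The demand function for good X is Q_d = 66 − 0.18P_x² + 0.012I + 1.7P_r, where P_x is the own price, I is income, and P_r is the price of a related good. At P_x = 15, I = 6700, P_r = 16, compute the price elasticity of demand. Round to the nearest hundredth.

-0.61

Substituting, Q_d = 66 − 0.18(15)² + 0.012(6700) + 1.7(16) = 66 − 40.5 + 80.4 + 27.2 = 133.1.
∂Q_d/∂P_x = −2·0.18·P_x = -5.4, so E_p = -5.4·(15/133.1) ≈ -0.61.
|E_p| < 1: demand is inelastic.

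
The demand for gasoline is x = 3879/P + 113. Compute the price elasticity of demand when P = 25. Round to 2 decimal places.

At P = 25, x = 268.16.
dx/dP = −3879/P² = −6.2064.
Point elasticity E = (dx/dP)·(P/x) = -6.2064 × 25/268.16 ≈ -0.58.
|E| < 1, so demand is inelastic at this price.

-0.58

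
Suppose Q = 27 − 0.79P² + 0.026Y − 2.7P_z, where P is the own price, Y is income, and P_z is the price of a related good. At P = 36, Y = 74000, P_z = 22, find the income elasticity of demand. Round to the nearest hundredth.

Substituting, Q = 27 − 0.79(36)² + 0.026(74000) − 2.7(22) = 27 − 1023.84 + 1924 − 59.4 = 867.76.
∂Q/∂Y = +0.026, so E_I = 0.026·(74000/867.76) ≈ 2.22.
E_I > 1: normal good (luxury).

2.22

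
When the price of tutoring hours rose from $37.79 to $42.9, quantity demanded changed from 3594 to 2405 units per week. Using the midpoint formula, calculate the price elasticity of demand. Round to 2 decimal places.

%ΔQ = (2405 − 3594)/[(3594 + 2405)/2] = -1189/2999.5 ≈ -0.3964.
%ΔP = (42.9 − 37.79)/[(37.79 + 42.9)/2] = 5.11/40.345 ≈ 0.1267.
Arc elasticity E = %ΔQ/%ΔP ≈ -0.3964/0.1267 ≈ -3.13.
|E| > 1: demand is elastic over this range.

-3.13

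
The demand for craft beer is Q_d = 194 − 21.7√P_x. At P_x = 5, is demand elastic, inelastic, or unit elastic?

At P_x = 5, Q_d = 145.4773.
dQ_d/dP_x = −21.7/(2√P_x) = −21.7/(2·2.2361).
Point elasticity E = (dQ_d/dP_x)·(P_x/Q_d) = -4.8523 × 5/145.4773 ≈ -0.167.
|E| ≈ 0.167 < 1, so demand is inelastic.

inelastic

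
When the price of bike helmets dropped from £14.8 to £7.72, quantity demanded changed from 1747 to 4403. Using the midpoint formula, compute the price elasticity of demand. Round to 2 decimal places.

%ΔQ = (4403 − 1747)/[(1747 + 4403)/2] = 2656/3075 ≈ 0.8637.
%ΔP = (7.72 − 14.8)/[(14.8 + 7.72)/2] = -7.08/11.26 ≈ -0.6288.
Arc elasticity E = %ΔQ/%ΔP ≈ 0.8637/-0.6288 ≈ -1.37.
|E| > 1: demand is elastic over this range.

-1.37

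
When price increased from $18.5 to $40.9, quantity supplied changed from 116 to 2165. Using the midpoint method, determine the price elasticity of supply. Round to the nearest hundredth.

%ΔQ = (2165 − 116)/[(116 + 2165)/2] = 2049/1140.5 ≈ 1.7966.
%ΔP = (40.9 − 18.5)/[(18.5 + 40.9)/2] = 22.4/29.7 ≈ 0.7542.
Arc elasticity E = %ΔQ/%ΔP ≈ 1.7966/0.7542 ≈ 2.38.
|E| > 1: supply is elastic over this range.

2.38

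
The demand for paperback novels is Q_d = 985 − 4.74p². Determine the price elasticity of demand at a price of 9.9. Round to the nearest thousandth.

-1.785

At p = 9.9, Q_d = 520.4326.
dQ_d/dp = −2·4.74·p = −93.852.
Point elasticity E = (dQ_d/dp)·(p/Q_d) = -93.852 × 9.9/520.4326 ≈ -1.785.
|E| > 1, so demand is elastic at this price.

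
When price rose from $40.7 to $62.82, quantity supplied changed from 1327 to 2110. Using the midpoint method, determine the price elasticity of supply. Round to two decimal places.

%Δq = (2110 − 1327)/[(1327 + 2110)/2] = 783/1718.5 ≈ 0.4556.
%Δp = (62.82 − 40.7)/[(40.7 + 62.82)/2] = 22.12/51.76 ≈ 0.4274.
Arc elasticity E = %Δq/%Δp ≈ 0.4556/0.4274 ≈ 1.07.
|E| > 1: supply is elastic over this range.

1.07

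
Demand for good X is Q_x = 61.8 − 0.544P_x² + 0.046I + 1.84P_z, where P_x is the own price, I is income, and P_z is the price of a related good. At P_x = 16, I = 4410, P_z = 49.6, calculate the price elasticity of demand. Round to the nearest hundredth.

Q_x = 61.8 − 0.544(16)² + 0.046(4410) + 1.84(49.6) = 61.8 − 139.264 + 202.86 + 91.264 = 216.66.
∂Q_x/∂P_x = −2·0.544·P_x = -17.408, so E_p = -17.408·(16/216.66) ≈ -1.29.
|E_p| > 1: demand is elastic.

-1.29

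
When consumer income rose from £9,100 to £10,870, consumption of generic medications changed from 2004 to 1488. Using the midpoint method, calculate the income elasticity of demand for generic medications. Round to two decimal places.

%ΔQ = (1488 − 2004)/[(2004+1488)/2] = -516/1746 ≈ -0.2955.
%ΔI = (10,870 − 9,100)/[(9,100+10,870)/2] = 1770/9985 ≈ 0.1773.
E_I = %ΔQ/%ΔI ≈ -1.67.
E_I < 0: inferior good.

-1.67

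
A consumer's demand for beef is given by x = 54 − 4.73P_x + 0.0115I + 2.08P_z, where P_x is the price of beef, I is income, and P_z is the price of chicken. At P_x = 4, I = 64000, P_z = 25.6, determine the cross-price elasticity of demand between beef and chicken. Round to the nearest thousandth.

x = 54 − 4.73(4) + 0.0115(64000) + 2.08(25.6) = 54 − 18.92 + 736 + 53.248 = 824.328.
∂x/∂P_z = +2.08, so E_xy = 2.08·(25.6/824.328) ≈ 0.065.
E_xy > 0: the goods are substitutes.

0.065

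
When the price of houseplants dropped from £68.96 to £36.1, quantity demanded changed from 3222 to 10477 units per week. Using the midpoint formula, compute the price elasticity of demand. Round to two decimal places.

-1.69

%Δq = (10477 − 3222)/[(3222 + 10477)/2] = 7255/6849.5 ≈ 1.0592.
%ΔP = (36.1 − 68.96)/[(68.96 + 36.1)/2] = -32.86/52.53 ≈ -0.6255.
Arc elasticity E = %Δq/%ΔP ≈ 1.0592/-0.6255 ≈ -1.69.
|E| > 1: demand is elastic over this range.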